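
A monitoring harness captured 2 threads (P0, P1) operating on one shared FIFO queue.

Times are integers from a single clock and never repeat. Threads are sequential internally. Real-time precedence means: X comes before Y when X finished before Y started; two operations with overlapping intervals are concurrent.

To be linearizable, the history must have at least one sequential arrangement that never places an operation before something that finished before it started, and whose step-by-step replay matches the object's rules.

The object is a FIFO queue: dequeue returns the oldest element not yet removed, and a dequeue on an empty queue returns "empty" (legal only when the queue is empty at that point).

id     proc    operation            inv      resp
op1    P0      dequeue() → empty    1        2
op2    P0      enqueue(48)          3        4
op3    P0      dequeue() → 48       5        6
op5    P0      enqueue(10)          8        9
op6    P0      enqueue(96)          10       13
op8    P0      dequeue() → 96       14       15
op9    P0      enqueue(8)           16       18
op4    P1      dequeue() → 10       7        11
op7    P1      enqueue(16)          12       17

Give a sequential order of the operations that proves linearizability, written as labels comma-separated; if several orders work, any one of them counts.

step 1: op1 dequeue() → empty — queue <>
step 2: op2 enqueue(48) — queue <48>
step 3: op3 dequeue() → 48 — queue <>
step 4: op5 enqueue(10) — queue <10>
step 5: op4 dequeue() → 10 — queue <>
step 6: op6 enqueue(96) — queue <96>
step 7: op7 enqueue(16) — queue <96,16>
step 8: op8 dequeue() → 96 — queue <16>
step 9: op9 enqueue(8) — queue <16,8>

op1, op2, op3, op5, op4, op6, op7, op8, op9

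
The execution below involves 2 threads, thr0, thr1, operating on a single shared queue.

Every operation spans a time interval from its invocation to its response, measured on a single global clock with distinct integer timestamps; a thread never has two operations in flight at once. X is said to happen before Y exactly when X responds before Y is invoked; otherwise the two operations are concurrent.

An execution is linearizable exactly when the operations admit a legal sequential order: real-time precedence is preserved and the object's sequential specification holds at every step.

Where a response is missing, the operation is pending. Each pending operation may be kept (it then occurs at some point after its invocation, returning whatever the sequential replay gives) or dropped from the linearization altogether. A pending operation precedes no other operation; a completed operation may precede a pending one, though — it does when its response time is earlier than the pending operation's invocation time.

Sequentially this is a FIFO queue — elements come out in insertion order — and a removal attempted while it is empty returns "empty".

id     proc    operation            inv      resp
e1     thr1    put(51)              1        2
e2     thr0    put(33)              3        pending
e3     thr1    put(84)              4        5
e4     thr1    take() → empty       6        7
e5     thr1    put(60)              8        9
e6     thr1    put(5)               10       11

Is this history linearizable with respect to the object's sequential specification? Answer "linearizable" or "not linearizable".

already the first 7 events (up to e4's response at time 7) admit no linearization; the first 6 still do
a single order respects real time; the 3 completed queue operations fail replay along it
including or dropping the 1 pending operation (e2) in any combination fails
for example e1, e3, e4 (pending dropped) fails at step 3: e4 take() → empty is not legal there

not linearizable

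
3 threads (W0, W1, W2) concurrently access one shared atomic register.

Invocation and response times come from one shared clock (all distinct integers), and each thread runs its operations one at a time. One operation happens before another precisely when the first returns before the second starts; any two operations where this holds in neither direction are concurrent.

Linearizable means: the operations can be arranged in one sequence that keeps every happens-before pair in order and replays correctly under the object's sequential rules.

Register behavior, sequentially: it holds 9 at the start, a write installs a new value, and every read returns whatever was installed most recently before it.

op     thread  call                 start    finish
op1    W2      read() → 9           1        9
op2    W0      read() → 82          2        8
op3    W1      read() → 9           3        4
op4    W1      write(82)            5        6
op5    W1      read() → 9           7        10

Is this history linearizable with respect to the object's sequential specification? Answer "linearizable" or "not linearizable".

not linearizable

through event 9 a valid linearization exists; event 10 (op5 responding at time 10) ends that
5 completed operations, 20 real-time-consistent orders — every atomic register replay fails
e.g. op1, op2, op3, op4, op5: illegal at step 2, since op2 read() → 82 cannot apply there
e.g. op1, op3, op2, op4, op5: illegal at step 3, since op2 read() → 82 cannot apply there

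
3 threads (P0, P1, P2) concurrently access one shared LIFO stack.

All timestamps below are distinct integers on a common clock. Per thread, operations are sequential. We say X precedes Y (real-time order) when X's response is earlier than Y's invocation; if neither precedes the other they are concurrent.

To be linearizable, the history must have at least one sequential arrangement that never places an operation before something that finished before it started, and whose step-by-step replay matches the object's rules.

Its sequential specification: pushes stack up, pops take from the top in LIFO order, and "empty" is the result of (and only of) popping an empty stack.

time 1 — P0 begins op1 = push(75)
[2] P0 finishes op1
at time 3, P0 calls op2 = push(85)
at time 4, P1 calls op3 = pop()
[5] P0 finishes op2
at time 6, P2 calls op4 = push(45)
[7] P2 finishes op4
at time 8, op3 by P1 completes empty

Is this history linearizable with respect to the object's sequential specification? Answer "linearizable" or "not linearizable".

events 1..7 are fine; event 8 — the response of op3 at time 8 — makes the prefix non-linearizable
3 orders of the 4 completed LIFO stack ops respect real time; none is legal
for example op1, op2, op3, op4 fails at step 3: op3 pop() → empty is not legal there
for example op1, op2, op4, op3 fails at step 4: op3 pop() → empty is not legal there

not linearizable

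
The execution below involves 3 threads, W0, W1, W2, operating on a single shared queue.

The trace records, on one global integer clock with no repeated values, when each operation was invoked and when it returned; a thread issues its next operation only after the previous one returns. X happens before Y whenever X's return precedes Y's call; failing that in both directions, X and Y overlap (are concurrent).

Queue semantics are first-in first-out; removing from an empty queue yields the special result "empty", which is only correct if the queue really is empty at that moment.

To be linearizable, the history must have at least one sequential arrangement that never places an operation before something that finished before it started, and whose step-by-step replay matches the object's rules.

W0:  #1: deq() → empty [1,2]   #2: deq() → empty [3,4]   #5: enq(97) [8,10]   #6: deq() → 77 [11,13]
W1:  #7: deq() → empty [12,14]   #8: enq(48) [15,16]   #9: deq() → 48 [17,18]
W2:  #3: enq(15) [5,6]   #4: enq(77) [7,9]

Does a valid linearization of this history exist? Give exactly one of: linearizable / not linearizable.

not linearizable

through event 13 a valid linearization exists; event 14 (#7 responding at time 14) ends that
4 orders of the 7 completed queue ops respect real time; none is legal
for example #1, #2, #3, #4, #5, #6, #7 fails at step 6: #6 deq() → 77 is not legal there
for example #1, #2, #3, #4, #5, #7, #6 fails at step 6: #7 deq() → empty is not legal there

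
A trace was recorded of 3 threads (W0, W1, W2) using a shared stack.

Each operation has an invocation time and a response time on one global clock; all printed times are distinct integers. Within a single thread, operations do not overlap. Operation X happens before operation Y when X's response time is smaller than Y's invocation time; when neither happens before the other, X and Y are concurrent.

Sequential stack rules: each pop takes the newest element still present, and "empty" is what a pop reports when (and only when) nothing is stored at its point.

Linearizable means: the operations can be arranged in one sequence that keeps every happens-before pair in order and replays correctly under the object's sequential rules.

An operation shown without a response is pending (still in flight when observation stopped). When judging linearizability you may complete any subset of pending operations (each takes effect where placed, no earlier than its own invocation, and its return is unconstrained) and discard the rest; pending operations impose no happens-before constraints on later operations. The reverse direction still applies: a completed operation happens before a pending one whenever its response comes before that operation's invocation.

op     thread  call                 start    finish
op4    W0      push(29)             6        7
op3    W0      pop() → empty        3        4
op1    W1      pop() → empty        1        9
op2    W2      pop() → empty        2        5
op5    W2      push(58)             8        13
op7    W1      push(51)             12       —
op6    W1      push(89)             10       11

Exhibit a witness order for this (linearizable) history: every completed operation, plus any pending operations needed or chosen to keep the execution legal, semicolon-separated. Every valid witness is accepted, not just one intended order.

op1; op2; op3; op4; op5; op6

step 1: op1 pop() → empty — stack <>
step 2: op2 pop() → empty — stack <>
step 3: op3 pop() → empty — stack <>
step 4: op4 push(29) — stack <29>
step 5: op5 push(58) — stack <29,58>
step 6: op6 push(89) — stack <29,58,89>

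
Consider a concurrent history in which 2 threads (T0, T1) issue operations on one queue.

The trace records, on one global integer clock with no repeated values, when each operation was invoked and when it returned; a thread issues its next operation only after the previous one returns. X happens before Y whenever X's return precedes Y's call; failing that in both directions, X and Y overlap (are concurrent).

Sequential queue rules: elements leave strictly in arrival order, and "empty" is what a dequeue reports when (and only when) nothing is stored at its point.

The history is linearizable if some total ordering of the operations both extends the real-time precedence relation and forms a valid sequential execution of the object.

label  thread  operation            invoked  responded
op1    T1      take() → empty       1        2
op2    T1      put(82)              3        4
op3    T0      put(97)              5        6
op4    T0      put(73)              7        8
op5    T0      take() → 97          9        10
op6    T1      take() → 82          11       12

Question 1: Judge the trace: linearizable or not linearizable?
the violation lands at event 10, op5's response at time 10: events 1..9 linearize, events 1..10 do not
the completed operations (5 total) allow one real-time order; the queue replay rejects it
for example op1, op2, op3, op4, op5 fails at step 5: op5 take() → 97 is not legal there

not linearizable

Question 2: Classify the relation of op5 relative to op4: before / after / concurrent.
Answer: after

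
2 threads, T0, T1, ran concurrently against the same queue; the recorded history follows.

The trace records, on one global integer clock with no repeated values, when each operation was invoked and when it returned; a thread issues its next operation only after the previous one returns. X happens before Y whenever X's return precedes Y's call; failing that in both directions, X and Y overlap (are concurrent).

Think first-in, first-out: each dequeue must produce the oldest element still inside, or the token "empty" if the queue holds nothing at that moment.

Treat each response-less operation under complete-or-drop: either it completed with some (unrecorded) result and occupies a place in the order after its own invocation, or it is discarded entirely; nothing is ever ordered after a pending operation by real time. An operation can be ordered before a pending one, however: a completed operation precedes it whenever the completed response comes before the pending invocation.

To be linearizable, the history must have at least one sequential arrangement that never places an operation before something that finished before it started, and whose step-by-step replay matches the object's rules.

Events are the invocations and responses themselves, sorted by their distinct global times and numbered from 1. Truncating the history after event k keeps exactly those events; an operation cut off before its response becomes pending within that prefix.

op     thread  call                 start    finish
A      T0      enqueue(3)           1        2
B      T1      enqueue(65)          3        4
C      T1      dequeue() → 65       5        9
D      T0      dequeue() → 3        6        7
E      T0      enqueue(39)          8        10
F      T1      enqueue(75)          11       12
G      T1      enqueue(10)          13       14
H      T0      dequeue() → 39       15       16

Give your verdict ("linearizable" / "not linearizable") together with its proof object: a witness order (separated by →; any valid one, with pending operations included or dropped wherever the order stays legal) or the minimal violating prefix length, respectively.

1. A enqueue(3), leaving queue <3>
2. B enqueue(65), leaving queue <3,65>
3. D dequeue() → 3, leaving queue <65>
4. C dequeue() → 65, leaving queue <>
5. E enqueue(39), leaving queue <39>
6. F enqueue(75), leaving queue <39,75>
7. G enqueue(10), leaving queue <39,75,10>
8. H dequeue() → 39, leaving queue <75,10>

linearizable — witness: A → B → D → C → E → F → G → H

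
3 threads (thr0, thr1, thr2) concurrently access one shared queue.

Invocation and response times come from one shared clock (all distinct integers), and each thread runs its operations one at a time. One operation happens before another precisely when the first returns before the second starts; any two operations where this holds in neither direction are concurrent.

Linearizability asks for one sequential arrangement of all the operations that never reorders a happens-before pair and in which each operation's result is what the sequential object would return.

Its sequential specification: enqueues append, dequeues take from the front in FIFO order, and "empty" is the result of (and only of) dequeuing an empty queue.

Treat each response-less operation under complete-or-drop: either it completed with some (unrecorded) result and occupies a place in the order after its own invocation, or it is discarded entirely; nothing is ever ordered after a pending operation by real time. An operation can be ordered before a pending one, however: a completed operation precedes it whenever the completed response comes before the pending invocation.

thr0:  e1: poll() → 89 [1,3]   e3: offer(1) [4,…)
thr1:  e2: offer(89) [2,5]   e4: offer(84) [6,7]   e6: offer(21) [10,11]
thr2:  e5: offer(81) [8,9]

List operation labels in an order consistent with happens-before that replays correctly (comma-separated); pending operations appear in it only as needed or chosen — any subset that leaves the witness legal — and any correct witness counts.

e2, e1, e3, e4, e5, e6

after step 1 (e2 offer(89)): queue <89>
after step 2 (e1 poll() → 89): queue <>
after step 3 (e3 offer(1) (pending, included)): queue <1>
after step 4 (e4 offer(84)): queue <1,84>
after step 5 (e5 offer(81)): queue <1,84,81>
after step 6 (e6 offer(21)): queue <1,84,81,21>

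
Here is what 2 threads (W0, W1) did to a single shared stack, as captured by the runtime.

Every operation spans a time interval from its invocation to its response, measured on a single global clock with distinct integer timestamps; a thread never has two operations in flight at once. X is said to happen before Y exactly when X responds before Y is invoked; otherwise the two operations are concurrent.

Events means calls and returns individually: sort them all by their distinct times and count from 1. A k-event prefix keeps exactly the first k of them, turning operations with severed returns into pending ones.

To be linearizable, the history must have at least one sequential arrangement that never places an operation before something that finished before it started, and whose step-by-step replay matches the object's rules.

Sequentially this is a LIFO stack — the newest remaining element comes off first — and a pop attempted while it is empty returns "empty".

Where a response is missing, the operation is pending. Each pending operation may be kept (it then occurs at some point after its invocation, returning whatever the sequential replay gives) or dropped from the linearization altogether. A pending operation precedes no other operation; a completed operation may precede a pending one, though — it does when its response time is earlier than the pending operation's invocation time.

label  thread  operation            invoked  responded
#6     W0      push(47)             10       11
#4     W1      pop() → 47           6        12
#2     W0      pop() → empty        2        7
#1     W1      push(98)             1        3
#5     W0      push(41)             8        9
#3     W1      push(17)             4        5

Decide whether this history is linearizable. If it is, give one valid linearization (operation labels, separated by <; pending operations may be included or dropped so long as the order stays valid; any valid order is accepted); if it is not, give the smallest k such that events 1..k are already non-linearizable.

1. #2 pop() → empty, leaving stack <>
2. #1 push(98), leaving stack <98>
3. #3 push(17), leaving stack <98,17>
4. #5 push(41), leaving stack <98,17,41>
5. #6 push(47), leaving stack <98,17,41,47>
6. #4 pop() → 47, leaving stack <98,17,41>

linearizable — witness: #2 < #1 < #3 < #5 < #6 < #4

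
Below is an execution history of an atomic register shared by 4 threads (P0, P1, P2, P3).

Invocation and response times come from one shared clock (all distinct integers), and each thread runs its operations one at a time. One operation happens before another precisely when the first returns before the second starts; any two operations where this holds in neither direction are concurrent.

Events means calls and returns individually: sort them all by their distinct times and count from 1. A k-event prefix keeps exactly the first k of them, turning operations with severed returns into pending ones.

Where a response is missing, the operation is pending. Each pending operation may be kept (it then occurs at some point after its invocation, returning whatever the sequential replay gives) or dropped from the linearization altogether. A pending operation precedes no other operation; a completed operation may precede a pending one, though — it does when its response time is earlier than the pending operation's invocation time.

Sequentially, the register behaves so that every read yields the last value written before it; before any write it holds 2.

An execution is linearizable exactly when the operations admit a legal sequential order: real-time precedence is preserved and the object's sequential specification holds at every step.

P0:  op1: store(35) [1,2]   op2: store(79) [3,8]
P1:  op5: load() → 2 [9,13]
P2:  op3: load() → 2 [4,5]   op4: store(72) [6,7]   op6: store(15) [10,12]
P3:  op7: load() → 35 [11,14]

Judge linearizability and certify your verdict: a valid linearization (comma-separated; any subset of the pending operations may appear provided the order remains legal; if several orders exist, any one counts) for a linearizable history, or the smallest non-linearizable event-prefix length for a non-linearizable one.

already the first 5 events (up to op3's response at time 5) admit no linearization; the first 4 still do
one real-time candidate order over the 2 completed operations — the atomic register replay rejects it
include/drop combinations of the 1 pending operation (op2) were all tried; none helps
one such order, op1, op3 (pending dropped), breaks at step 2 where op3 load() → 2 is illegal

not linearizable — minimal violating prefix: 5 events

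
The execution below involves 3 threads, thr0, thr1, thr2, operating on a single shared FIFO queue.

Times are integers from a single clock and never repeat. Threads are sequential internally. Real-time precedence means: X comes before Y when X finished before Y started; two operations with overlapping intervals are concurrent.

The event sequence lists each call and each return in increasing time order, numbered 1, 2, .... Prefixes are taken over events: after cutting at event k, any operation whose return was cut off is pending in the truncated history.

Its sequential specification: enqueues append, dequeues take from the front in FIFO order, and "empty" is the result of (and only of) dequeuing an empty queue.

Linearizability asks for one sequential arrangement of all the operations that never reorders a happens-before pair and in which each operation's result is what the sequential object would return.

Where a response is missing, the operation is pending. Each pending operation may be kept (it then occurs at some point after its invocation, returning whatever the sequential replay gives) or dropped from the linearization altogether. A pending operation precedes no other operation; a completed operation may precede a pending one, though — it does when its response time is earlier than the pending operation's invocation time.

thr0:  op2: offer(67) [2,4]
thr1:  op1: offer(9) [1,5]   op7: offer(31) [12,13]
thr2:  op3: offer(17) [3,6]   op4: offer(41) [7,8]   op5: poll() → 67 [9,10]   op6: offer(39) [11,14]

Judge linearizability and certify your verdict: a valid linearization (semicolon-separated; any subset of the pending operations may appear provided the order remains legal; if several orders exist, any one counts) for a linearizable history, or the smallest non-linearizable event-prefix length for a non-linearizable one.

step 1: op2 offer(67) — queue <67>
step 2: op1 offer(9) — queue <67,9>
step 3: op3 offer(17) — queue <67,9,17>
step 4: op4 offer(41) — queue <67,9,17,41>
step 5: op5 poll() → 67 — queue <9,17,41>
step 6: op6 offer(39) — queue <9,17,41,39>
step 7: op7 offer(31) — queue <9,17,41,39,31>

linearizable — witness: op2; op1; op3; op4; op5; op6; op7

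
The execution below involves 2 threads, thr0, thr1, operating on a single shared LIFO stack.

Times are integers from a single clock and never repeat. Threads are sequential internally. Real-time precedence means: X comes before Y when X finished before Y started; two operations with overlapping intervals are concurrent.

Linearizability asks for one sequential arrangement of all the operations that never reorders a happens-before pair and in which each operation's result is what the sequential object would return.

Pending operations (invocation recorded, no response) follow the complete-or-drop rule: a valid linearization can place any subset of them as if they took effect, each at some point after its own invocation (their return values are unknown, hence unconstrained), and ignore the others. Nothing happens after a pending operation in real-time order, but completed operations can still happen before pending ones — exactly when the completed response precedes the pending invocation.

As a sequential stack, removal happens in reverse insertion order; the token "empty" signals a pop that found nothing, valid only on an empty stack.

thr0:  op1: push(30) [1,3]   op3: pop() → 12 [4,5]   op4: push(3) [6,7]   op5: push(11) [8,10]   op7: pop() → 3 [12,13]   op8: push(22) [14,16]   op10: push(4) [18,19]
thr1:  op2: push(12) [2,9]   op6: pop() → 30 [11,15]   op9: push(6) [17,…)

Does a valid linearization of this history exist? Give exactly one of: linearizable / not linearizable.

events 1..14 are fine; event 15 — the response of op6 at time 15 — makes the prefix non-linearizable
all 10 real-time-respecting orders fail — 7 completed LIFO stack operations, no legal replay
no completion choice of the 1 pending operation (op8) rescues it — every subset was tried
e.g. op1, op2, op3, op4, op5, op6, op7 (pending dropped): illegal at step 6, since op6 pop() → 30 cannot apply there
e.g. op1, op2, op3, op4, op5, op7, op6 (pending dropped): illegal at step 6, since op7 pop() → 3 cannot apply there

not linearizable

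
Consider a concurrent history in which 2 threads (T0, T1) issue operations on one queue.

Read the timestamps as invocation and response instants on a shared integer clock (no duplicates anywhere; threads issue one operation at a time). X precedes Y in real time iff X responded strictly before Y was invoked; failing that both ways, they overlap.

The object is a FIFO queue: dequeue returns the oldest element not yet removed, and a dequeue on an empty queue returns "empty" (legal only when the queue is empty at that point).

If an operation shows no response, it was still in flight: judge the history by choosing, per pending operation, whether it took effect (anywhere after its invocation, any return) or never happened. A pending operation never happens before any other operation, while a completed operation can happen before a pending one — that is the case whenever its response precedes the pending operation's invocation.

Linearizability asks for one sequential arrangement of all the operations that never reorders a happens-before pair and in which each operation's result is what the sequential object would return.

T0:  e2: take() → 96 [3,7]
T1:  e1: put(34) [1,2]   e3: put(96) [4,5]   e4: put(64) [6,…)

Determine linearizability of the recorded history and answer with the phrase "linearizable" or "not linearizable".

events 1..6 are fine; event 7 — the response of e2 at time 7 — makes the prefix non-linearizable
the 3 completed operations admit 2 real-time orders; each fails the queue replay
including or dropping the 1 pending operation (e4) in any combination fails
for example e1, e2, e3 (pending dropped) fails at step 2: e2 take() → 96 is not legal there
for example e1, e3, e2 (pending dropped) fails at step 3: e2 take() → 96 is not legal there

not linearizable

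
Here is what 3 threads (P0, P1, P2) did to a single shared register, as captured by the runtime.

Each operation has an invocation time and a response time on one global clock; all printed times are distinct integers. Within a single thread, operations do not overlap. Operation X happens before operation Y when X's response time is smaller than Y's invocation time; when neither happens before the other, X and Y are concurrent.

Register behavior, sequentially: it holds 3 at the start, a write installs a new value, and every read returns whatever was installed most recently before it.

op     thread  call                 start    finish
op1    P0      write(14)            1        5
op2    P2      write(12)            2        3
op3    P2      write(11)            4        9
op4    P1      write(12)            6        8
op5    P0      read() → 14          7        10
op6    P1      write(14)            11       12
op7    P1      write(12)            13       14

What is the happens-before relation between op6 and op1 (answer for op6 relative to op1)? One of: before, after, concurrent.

after

op6 spans [11,12], op1 spans [1,5]
resp(op1)=5 < inv(op6)=11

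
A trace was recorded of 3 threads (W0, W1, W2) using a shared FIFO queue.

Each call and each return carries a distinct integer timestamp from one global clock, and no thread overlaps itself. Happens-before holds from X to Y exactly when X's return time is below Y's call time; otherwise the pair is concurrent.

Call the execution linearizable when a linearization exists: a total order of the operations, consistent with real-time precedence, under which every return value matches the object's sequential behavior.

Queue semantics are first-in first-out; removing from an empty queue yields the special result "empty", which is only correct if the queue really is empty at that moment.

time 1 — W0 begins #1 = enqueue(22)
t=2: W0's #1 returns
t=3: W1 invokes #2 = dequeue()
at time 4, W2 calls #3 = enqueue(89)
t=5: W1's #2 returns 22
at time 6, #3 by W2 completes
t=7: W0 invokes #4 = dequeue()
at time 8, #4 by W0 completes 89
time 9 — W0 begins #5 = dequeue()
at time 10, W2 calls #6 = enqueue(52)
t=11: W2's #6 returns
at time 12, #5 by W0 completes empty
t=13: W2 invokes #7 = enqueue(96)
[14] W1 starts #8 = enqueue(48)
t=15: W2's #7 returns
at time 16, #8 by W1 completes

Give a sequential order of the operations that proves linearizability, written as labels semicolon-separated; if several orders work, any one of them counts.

step 1: #1 enqueue(22) — queue <22>
step 2: #2 dequeue() → 22 — queue <>
step 3: #3 enqueue(89) — queue <89>
step 4: #4 dequeue() → 89 — queue <>
step 5: #5 dequeue() → empty — queue <>
step 6: #6 enqueue(52) — queue <52>
step 7: #7 enqueue(96) — queue <52,96>
step 8: #8 enqueue(48) — queue <52,96,48>

#1; #2; #3; #4; #5; #6; #7; #8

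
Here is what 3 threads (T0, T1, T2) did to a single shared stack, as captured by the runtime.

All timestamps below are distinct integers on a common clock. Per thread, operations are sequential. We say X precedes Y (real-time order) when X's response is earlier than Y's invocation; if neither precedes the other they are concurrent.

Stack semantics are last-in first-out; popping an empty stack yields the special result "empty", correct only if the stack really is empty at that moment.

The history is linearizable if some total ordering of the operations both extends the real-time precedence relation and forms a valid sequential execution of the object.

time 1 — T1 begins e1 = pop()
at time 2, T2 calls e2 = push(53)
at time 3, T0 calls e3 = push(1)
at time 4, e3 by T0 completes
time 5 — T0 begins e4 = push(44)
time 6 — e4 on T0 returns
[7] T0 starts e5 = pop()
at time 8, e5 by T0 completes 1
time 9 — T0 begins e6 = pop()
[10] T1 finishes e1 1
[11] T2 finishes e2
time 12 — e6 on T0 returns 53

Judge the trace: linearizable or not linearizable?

not linearizable

already the first 10 events (up to e1's response at time 10) admit no linearization; the first 9 still do
every one of the 4 real-time-consistent orders over 4 completed stack ops fails the sequential spec
completion choices over the 2 pending operations (e2, e6) were checked; none helps
one such order, e1, e3, e4, e5 (pending dropped), breaks at step 1 where e1 pop() → 1 is illegal
one such order, e3, e1, e4, e5 (pending dropped), breaks at step 4 where e5 pop() → 1 is illegal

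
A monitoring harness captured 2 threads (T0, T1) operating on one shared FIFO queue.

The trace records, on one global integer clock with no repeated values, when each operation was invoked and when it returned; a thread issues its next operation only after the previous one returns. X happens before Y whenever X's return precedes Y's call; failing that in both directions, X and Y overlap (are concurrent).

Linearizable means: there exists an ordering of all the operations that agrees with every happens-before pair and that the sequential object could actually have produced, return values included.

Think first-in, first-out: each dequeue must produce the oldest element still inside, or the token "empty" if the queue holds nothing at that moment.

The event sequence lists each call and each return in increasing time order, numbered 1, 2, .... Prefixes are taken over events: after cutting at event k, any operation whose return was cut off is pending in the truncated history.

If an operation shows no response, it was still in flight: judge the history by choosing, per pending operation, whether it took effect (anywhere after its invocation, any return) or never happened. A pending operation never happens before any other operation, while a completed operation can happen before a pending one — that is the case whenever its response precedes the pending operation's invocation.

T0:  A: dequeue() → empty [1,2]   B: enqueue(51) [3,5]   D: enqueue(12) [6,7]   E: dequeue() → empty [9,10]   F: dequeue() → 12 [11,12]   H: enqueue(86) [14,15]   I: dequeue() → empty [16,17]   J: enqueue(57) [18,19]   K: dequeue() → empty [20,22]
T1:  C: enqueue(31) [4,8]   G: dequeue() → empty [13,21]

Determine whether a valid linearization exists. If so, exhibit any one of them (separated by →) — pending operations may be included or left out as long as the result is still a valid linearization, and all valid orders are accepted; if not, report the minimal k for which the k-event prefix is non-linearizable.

not linearizable — minimal violating prefix: 10 events

already the first 10 events (up to E's response at time 10) admit no linearization; the first 9 still do
5 completed operations, 3 real-time-consistent orders — every FIFO queue replay fails
one such order, A, B, C, D, E, breaks at step 5 where E dequeue() → empty is illegal
one such order, A, B, D, C, E, breaks at step 5 where E dequeue() → empty is illegal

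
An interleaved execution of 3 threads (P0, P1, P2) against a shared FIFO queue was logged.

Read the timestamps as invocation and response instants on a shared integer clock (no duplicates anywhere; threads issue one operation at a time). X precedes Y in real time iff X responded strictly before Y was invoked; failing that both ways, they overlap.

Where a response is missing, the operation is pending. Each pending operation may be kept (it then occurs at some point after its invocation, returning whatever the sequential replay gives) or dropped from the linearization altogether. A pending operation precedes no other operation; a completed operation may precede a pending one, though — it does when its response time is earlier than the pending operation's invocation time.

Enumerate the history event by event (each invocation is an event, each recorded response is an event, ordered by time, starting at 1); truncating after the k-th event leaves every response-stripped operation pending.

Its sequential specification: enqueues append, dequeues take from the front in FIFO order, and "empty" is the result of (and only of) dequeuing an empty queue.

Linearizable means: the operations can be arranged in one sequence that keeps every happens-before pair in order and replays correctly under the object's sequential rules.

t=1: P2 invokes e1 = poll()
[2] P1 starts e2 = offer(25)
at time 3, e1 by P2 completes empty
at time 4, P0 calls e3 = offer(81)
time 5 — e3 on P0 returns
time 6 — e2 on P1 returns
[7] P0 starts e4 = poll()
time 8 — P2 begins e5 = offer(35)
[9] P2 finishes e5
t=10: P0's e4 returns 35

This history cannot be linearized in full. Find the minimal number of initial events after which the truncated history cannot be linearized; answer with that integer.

10

events 1..9 are linearizable, e.g. via e1, e2, e3, e4, e5:
after step 1 (e1 poll() → empty): queue <>
after step 2 (e2 offer(25)): queue <25>
after step 3 (e3 offer(81)): queue <25,81>
after step 4 (e4 poll() (pending, included)): queue <81>
after step 5 (e5 offer(35)): queue <81,35>
at event 10 (e4's time-10 response) nothing linearizes any more
one such order, e1, e2, e3, e4, e5, breaks at step 4 where e4 poll() → 35 is illegal
one such order, e1, e2, e3, e5, e4, breaks at step 5 where e4 poll() → 35 is illegal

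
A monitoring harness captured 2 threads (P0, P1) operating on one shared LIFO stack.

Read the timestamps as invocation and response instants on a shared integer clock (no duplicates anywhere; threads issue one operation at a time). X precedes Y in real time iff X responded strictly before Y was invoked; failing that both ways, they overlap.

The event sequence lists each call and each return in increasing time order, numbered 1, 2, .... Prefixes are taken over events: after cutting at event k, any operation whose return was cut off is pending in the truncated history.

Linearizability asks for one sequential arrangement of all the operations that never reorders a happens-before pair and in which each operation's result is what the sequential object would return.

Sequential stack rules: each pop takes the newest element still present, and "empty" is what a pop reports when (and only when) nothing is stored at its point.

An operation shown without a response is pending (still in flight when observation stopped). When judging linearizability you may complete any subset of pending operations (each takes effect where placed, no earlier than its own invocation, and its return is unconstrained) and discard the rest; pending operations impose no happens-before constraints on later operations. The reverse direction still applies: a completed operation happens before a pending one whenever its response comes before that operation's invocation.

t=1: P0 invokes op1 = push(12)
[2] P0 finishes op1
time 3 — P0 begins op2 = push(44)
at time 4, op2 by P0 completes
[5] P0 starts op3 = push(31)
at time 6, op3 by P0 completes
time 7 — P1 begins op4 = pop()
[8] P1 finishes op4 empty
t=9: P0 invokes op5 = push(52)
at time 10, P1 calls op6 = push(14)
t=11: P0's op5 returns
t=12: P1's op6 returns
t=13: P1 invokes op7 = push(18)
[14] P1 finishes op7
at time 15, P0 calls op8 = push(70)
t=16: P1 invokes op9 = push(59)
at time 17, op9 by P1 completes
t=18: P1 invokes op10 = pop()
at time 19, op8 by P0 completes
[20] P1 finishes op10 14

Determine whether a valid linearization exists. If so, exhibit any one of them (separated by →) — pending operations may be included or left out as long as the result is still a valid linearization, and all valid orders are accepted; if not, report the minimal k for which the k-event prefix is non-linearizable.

through event 7 a valid linearization exists; event 8 (op4 responding at time 8) ends that
the sole real-time-consistent order of 4 completed operations fails the LIFO stack replay
one such order, op1, op2, op3, op4, breaks at step 4 where op4 pop() → empty is illegal

not linearizable — minimal violating prefix: 8 events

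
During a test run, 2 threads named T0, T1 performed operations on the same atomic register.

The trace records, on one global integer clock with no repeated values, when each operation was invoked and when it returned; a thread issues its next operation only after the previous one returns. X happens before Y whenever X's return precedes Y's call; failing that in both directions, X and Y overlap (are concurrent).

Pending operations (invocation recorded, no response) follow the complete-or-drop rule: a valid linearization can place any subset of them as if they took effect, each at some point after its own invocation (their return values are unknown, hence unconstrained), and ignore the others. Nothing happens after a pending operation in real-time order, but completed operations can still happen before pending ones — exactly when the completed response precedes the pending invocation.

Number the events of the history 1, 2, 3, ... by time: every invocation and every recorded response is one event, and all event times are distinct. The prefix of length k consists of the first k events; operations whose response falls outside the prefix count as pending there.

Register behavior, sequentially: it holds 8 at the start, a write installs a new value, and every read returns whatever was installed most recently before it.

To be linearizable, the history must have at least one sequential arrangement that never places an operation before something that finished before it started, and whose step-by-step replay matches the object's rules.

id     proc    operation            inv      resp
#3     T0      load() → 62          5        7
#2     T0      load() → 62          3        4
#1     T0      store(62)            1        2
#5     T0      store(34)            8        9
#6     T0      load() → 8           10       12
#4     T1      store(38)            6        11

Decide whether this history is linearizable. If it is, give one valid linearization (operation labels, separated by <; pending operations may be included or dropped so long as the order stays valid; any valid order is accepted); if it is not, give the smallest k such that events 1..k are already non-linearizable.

not linearizable — minimal violating prefix: 12 events

events 1..11 are fine; event 12 — the response of #6 at time 12 — makes the prefix non-linearizable
the 6 completed operations admit 4 real-time orders; each fails the atomic register replay
sample order #1, #2, #3, #4, #5, #6 stalls at step 6 — #6 load() → 8 has no legal effect
sample order #1, #2, #3, #5, #4, #6 stalls at step 6 — #6 load() → 8 has no legal effect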